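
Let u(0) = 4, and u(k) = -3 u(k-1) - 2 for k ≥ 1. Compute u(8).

u(1) = -3*4 - 2 = -14
u(2) = -3*(-14) - 2 = 40
u(3) = -3*40 - 2 = -122
u(4) = -3*(-122) - 2 = 364
u(5) = -3*364 - 2 = -1094
u(6) = -3*(-1094) - 2 = 3280
u(7) = -3*3280 - 2 = -9842
u(8) = -3*(-9842) - 2 = 29524

29524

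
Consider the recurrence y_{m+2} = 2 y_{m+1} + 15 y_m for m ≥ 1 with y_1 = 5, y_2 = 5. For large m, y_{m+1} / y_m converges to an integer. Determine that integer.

5

The characteristic equation is r^2 - 2r - 15 = 0, which factors as (r - 5)(r + 3) = 0.
So the roots are 5 and -3. Since |5| > |-3| and the coefficient of 5^m is non-zero, the ratio tends to 5.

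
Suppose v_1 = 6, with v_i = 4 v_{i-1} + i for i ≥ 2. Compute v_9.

v_2 = 4*6 + 2 = 26
v_3 = 4*26 + 3 = 107
v_4 = 4*107 + 4 = 432
v_5 = 4*432 + 5 = 1733
v_6 = 4*1733 + 6 = 6938
v_7 = 4*6938 + 7 = 27759
v_8 = 4*27759 + 8 = 111044
v_9 = 4*111044 + 9 = 444185

444185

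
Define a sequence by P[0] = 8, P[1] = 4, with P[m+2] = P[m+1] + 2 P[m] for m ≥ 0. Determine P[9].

2044

P[2] = 4 + 2·8 = 20
P[3] = 20 + 2·4 = 28
P[4] = 28 + 2·20 = 68
P[5] = 68 + 2·28 = 124
P[6] = 124 + 2·68 = 260
P[7] = 260 + 2·124 = 508
P[8] = 508 + 2·260 = 1028
P[9] = 1028 + 2·508 = 2044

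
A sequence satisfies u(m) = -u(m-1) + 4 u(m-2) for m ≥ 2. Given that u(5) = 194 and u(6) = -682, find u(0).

-7

Rearranging, u(m-2) = (u(m) + u(m-1)) / 4.
u(4) = (-682 + 194) / 4 = -488/4 = -122
u(3) = (194 + (-122)) / 4 = 72/4 = 18
u(2) = (-122 + 18) / 4 = -104/4 = -26
u(1) = (18 + (-26)) / 4 = -8/4 = -2
u(0) = (-26 + (-2)) / 4 = -28/4 = -7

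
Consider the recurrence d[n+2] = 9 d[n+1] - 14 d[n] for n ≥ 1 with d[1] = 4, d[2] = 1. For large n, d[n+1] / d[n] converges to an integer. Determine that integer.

7

The characteristic equation is r^2 - 9r + 14 = 0, which factors as (r - 7)(r - 2) = 0.
So the roots are 7 and 2. Since |7| > |2| and the coefficient of 7^n is non-zero, the ratio tends to 7.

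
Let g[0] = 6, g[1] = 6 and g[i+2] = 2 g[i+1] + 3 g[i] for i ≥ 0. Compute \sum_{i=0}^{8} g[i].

29526

g[2] = 2·6 + 3·6 = 30
g[3] = 2·30 + 3·6 = 78
g[4] = 2·78 + 3·30 = 246
g[5] = 2·246 + 3·78 = 726
g[6] = 2·726 + 3·246 = 2190
g[7] = 2·2190 + 3·726 = 6558
g[8] = 2·6558 + 3·2190 = 19686
Sum = 6 + 6 + 30 + 78 + 246 + 726 + 2190 + 6558 + 19686 = 29526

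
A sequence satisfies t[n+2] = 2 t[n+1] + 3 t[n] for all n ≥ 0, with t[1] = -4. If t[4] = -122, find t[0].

Let t[0] = y.
t[2] = -8 + 3y
t[3] = -28 + 6y
t[4] = -80 + 21y
So -80 + 21y = -122, giving y = -2.

-2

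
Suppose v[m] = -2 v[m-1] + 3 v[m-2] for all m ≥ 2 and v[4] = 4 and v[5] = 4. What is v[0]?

Rearranging, v[m-2] = (v[m] + 2 v[m-1]) / 3.
v[3] = (4 + 2·4) / 3 = 12/3 = 4
v[2] = (4 + 2·4) / 3 = 12/3 = 4
v[1] = (4 + 2·4) / 3 = 12/3 = 4
v[0] = (4 + 2·4) / 3 = 12/3 = 4

4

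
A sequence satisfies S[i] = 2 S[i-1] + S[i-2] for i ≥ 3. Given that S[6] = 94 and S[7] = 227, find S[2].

2

Rearranging, S[i-2] = S[i] - 2 S[i-1].
S[5] = 227 - 2·94 = 39
S[4] = 94 - 2·39 = 16
S[3] = 39 - 2·16 = 7
S[2] = 16 - 2·7 = 2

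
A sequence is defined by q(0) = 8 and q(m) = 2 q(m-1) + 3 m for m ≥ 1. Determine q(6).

q(1) = 2·8 + 3 = 19
q(2) = 2·19 + 6 = 44
q(3) = 2·44 + 9 = 97
q(4) = 2·97 + 12 = 206
q(5) = 2·206 + 15 = 427
q(6) = 2·427 + 18 = 872

872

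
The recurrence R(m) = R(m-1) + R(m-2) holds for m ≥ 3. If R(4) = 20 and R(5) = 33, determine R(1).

Rearranging, R(m-2) = R(m) - R(m-1).
R(3) = 33 - 20 = 13
R(2) = 20 - 13 = 7
R(1) = 13 - 7 = 6

6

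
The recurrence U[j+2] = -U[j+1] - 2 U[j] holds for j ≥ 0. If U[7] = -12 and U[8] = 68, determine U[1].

Rearranging, U[j-2] = (U[j] + U[j-1]) / -2.
U[6] = (68 + (-12)) / -2 = 56/-2 = -28
U[5] = (-12 + (-28)) / -2 = -40/-2 = 20
U[4] = (-28 + 20) / -2 = -8/-2 = 4
U[3] = (20 + 4) / -2 = 24/-2 = -12
U[2] = (4 + (-12)) / -2 = -8/-2 = 4
U[1] = (-12 + 4) / -2 = -8/-2 = 4

4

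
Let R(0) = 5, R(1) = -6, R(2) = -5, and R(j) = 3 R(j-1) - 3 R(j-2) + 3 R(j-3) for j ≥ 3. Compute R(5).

84

R(3) = 3·(-5) - 3·(-6) + 3·5 = 18
R(4) = 3·18 - 3·(-5) + 3·(-6) = 51
R(5) = 3·51 - 3·18 + 3·(-5) = 84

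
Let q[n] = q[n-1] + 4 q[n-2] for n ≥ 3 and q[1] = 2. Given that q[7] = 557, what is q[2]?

Let q[2] = w.
q[3] = 8 + w
q[4] = 8 + 5w
q[5] = 40 + 9w
q[6] = 72 + 29w
q[7] = 232 + 65w
So 232 + 65w = 557, giving w = 5.

5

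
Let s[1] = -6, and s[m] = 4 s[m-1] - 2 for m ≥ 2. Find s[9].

s[2] = 4·(-6) - 2 = -26
s[3] = 4·(-26) - 2 = -106
s[4] = 4·(-106) - 2 = -426
s[5] = 4·(-426) - 2 = -1706
s[6] = 4·(-1706) - 2 = -6826
s[7] = 4·(-6826) - 2 = -27306
s[8] = 4·(-27306) - 2 = -109226
s[9] = 4·(-109226) - 2 = -436906

-436906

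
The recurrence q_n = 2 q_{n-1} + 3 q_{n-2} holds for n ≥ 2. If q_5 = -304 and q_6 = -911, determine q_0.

Rearranging, q_{n-2} = (q_n - 2 q_{n-1}) / 3.
q_4 = (-911 - 2(-304)) / 3 = -303/3 = -101
q_3 = (-304 - 2(-101)) / 3 = -102/3 = -34
q_2 = (-101 - 2(-34)) / 3 = -33/3 = -11
q_1 = (-34 - 2(-11)) / 3 = -12/3 = -4
q_0 = (-11 - 2(-4)) / 3 = -3/3 = -1

-1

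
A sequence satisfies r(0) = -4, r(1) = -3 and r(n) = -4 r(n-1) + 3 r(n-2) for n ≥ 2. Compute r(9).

-79443

r(2) = -4(-3) + 3(-4) = 0
r(3) = -4(0) + 3(-3) = -9
r(4) = -4(-9) + 3(0) = 36
r(5) = -4(36) + 3(-9) = -171
r(6) = -4(-171) + 3(36) = 792
r(7) = -4(792) + 3(-171) = -3681
r(8) = -4(-3681) + 3(792) = 17100
r(9) = -4(17100) + 3(-3681) = -79443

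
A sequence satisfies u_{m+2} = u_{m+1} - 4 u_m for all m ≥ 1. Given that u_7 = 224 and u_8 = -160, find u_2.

Rearranging, u_{m-2} = (u_m - u_{m-1}) / -4.
u_6 = (-160 - 224) / -4 = -384/-4 = 96
u_5 = (224 - 96) / -4 = 128/-4 = -32
u_4 = (96 - (-32)) / -4 = 128/-4 = -32
u_3 = (-32 - (-32)) / -4 = 0/-4 = 0
u_2 = (-32 - 0) / -4 = -32/-4 = 8

8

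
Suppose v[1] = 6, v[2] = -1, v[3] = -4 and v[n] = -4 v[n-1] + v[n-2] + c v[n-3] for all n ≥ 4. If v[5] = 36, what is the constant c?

-4

v[4] = 15 + 6c
v[5] = -64 - 25c
So -64 - 25c = 36, giving c = -4.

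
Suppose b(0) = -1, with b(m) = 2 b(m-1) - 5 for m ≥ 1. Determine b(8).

-1531

b(1) = 2(-1) - 5 = -7
b(2) = 2(-7) - 5 = -19
b(3) = 2(-19) - 5 = -43
b(4) = 2(-43) - 5 = -91
b(5) = 2(-91) - 5 = -187
b(6) = 2(-187) - 5 = -379
b(7) = 2(-379) - 5 = -763
b(8) = 2(-763) - 5 = -1531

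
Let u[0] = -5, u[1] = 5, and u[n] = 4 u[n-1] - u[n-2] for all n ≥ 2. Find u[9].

257045

u[2] = 4*5 - (-5) = 25
u[3] = 4*25 - 5 = 95
u[4] = 4*95 - 25 = 355
u[5] = 4*355 - 95 = 1325
u[6] = 4*1325 - 355 = 4945
u[7] = 4*4945 - 1325 = 18455
u[8] = 4*18455 - 4945 = 68875
u[9] = 4*68875 - 18455 = 257045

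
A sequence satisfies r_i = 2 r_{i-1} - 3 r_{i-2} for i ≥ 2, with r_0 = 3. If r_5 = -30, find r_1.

Let r_1 = x.
r_2 = -9 + 2x
r_3 = -18 + x
r_4 = -9 - 4x
r_5 = 36 - 11x
So 36 - 11x = -30, giving x = 6.

6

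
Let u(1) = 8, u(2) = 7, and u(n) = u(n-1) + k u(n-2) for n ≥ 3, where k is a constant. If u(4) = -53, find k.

u(3) = 7 + 8k
u(4) = 7 + 15k
So 7 + 15k = -53, giving k = -4.

-4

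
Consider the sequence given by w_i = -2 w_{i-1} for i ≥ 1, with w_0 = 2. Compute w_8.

w_1 = -2(2) = -4
w_2 = -2(-4) = 8
w_3 = -2(8) = -16
w_4 = -2(-16) = 32
w_5 = -2(32) = -64
w_6 = -2(-64) = 128
w_7 = -2(128) = -256
w_8 = -2(-256) = 512

512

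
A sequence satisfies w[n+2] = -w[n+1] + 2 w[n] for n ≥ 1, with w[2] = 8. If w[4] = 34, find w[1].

-5

Let w[1] = v.
w[3] = -8 + 2v
w[4] = 24 - 2v
So 24 - 2v = 34, giving v = -5.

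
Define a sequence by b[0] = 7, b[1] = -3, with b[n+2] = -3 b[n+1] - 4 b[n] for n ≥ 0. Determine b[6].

b[2] = -3*(-3) - 4*7 = -19
b[3] = -3*(-19) - 4*(-3) = 69
b[4] = -3*69 - 4*(-19) = -131
b[5] = -3*(-131) - 4*69 = 117
b[6] = -3*117 - 4*(-131) = 173

173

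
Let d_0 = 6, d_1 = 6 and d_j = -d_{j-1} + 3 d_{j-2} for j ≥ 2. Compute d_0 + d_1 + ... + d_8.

d_2 = -6 + 3*6 = 12
d_3 = -12 + 3*6 = 6
d_4 = -6 + 3*12 = 30
d_5 = -30 + 3*6 = -12
d_6 = -(-12) + 3*30 = 102
d_7 = -102 + 3*(-12) = -138
d_8 = -(-138) + 3*102 = 444
Sum = 6 + 6 + 12 + 6 + 30 + (-12) + 102 + (-138) + 444 = 456

456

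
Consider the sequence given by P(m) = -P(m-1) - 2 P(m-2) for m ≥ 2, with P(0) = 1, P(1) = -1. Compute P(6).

P(2) = -(-1) - 2(1) = -1
P(3) = -(-1) - 2(-1) = 3
P(4) = -3 - 2(-1) = -1
P(5) = -(-1) - 2(3) = -5
P(6) = -(-5) - 2(-1) = 7

7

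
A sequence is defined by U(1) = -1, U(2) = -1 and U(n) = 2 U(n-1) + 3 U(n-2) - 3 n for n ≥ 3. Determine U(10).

-35665

U(3) = 2(-1) + 3(-1) - 9 = -14
U(4) = 2(-14) + 3(-1) - 12 = -43
U(5) = 2(-43) + 3(-14) - 15 = -143
U(6) = 2(-143) + 3(-43) - 18 = -433
U(7) = 2(-433) + 3(-143) - 21 = -1316
U(8) = 2(-1316) + 3(-433) - 24 = -3955
U(9) = 2(-3955) + 3(-1316) - 27 = -11885
U(10) = 2(-11885) + 3(-3955) - 30 = -35665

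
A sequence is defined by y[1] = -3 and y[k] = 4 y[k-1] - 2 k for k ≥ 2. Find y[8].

-74632

y[2] = 4*(-3) - 4 = -16
y[3] = 4*(-16) - 6 = -70
y[4] = 4*(-70) - 8 = -288
y[5] = 4*(-288) - 10 = -1162
y[6] = 4*(-1162) - 12 = -4660
y[7] = 4*(-4660) - 14 = -18654
y[8] = 4*(-18654) - 16 = -74632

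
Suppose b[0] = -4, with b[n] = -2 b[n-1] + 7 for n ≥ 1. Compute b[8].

b[1] = -2·(-4) + 7 = 15
b[2] = -2·15 + 7 = -23
b[3] = -2·(-23) + 7 = 53
b[4] = -2·53 + 7 = -99
b[5] = -2·(-99) + 7 = 205
b[6] = -2·205 + 7 = -403
b[7] = -2·(-403) + 7 = 813
b[8] = -2·813 + 7 = -1619

-1619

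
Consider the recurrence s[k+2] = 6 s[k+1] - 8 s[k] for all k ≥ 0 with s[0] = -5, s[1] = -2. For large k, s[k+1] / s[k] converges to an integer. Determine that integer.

The characteristic equation is r^2 - 6r + 8 = 0, which factors as (r - 4)(r - 2) = 0.
So the roots are 4 and 2. Since |4| > |2| and the coefficient of 4^k is non-zero, the ratio tends to 4.

4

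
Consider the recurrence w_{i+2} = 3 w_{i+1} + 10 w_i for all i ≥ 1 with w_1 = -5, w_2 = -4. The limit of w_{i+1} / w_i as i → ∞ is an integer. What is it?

The characteristic equation is r^2 - 3r - 10 = 0, which factors as (r - 5)(r + 2) = 0.
So the roots are 5 and -2. Since |5| > |-2| and the coefficient of 5^i is non-zero, the ratio tends to 5.

5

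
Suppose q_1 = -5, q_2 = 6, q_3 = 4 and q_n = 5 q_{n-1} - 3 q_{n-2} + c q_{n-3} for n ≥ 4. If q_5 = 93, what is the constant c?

q_4 = 2 - 5c
q_5 = -2 - 19c
So -2 - 19c = 93, giving c = -5.

-5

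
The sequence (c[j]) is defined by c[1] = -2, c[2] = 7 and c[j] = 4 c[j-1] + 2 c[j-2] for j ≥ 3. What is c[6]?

c[3] = 4*7 + 2*(-2) = 24
c[4] = 4*24 + 2*7 = 110
c[5] = 4*110 + 2*24 = 488
c[6] = 4*488 + 2*110 = 2172

2172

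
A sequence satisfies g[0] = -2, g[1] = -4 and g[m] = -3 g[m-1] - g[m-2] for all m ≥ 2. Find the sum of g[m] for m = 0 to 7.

-1302

g[2] = -3(-4) - (-2) = 14
g[3] = -3(14) - (-4) = -38
g[4] = -3(-38) - 14 = 100
g[5] = -3(100) - (-38) = -262
g[6] = -3(-262) - 100 = 686
g[7] = -3(686) - (-262) = -1796
Sum = (-2) + (-4) + 14 + (-38) + 100 + (-262) + 686 + (-1796) = -1302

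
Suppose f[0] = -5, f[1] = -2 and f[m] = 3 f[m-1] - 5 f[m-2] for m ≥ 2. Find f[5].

f[2] = 3·(-2) - 5·(-5) = 19
f[3] = 3·19 - 5·(-2) = 67
f[4] = 3·67 - 5·19 = 106
f[5] = 3·106 - 5·67 = -17

-17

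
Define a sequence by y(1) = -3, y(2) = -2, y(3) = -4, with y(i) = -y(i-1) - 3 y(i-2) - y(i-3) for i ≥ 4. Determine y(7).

20

y(4) = -(-4) - 3(-2) - (-3) = 13
y(5) = -13 - 3(-4) - (-2) = 1
y(6) = -1 - 3(13) - (-4) = -36
y(7) = -(-36) - 3(1) - 13 = 20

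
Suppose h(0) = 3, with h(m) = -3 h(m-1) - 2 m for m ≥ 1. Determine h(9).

-66435

h(1) = -3*3 - 2 = -11
h(2) = -3*(-11) - 4 = 29
h(3) = -3*29 - 6 = -93
h(4) = -3*(-93) - 8 = 271
h(5) = -3*271 - 10 = -823
h(6) = -3*(-823) - 12 = 2457
h(7) = -3*2457 - 14 = -7385
h(8) = -3*(-7385) - 16 = 22139
h(9) = -3*22139 - 18 = -66435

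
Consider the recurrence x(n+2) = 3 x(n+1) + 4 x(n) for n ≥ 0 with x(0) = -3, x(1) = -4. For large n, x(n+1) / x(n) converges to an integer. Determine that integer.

The characteristic equation is r^2 - 3r - 4 = 0, which factors as (r - 4)(r + 1) = 0.
So the roots are 4 and -1. Since |4| > |-1| and the coefficient of 4^n is non-zero, the ratio tends to 4.

4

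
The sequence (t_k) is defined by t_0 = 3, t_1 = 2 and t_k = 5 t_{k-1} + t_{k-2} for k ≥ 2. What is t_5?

t_2 = 5·2 + 3 = 13
t_3 = 5·13 + 2 = 67
t_4 = 5·67 + 13 = 348
t_5 = 5·348 + 67 = 1807

1807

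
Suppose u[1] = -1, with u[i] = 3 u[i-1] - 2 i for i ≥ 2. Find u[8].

-7645

u[2] = 3(-1) - 4 = -7
u[3] = 3(-7) - 6 = -27
u[4] = 3(-27) - 8 = -89
u[5] = 3(-89) - 10 = -277
u[6] = 3(-277) - 12 = -843
u[7] = 3(-843) - 14 = -2543
u[8] = 3(-2543) - 16 = -7645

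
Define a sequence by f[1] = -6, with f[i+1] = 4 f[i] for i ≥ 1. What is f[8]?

f[2] = 4*(-6) = -24
f[3] = 4*(-24) = -96
f[4] = 4*(-96) = -384
f[5] = 4*(-384) = -1536
f[6] = 4*(-1536) = -6144
f[7] = 4*(-6144) = -24576
f[8] = 4*(-24576) = -98304

-98304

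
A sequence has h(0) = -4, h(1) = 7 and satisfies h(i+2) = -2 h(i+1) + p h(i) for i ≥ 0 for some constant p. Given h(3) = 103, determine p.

5

h(2) = -14 - 4p
h(3) = 28 + 15p
So 28 + 15p = 103, giving p = 5.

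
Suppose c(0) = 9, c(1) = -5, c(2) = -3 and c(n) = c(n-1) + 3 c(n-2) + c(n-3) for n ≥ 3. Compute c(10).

-4419

c(3) = (-3) + 3·(-5) + 9 = -9
c(4) = (-9) + 3·(-3) + (-5) = -23
c(5) = (-23) + 3·(-9) + (-3) = -53
c(6) = (-53) + 3·(-23) + (-9) = -131
c(7) = (-131) + 3·(-53) + (-23) = -313
c(8) = (-313) + 3·(-131) + (-53) = -759
c(9) = (-759) + 3·(-313) + (-131) = -1829
c(10) = (-1829) + 3·(-759) + (-313) = -4419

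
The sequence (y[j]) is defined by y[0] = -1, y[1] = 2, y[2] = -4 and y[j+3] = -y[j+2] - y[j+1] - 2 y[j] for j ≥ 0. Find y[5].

y[3] = -(-4) - 2 - 2·(-1) = 4
y[4] = -4 - (-4) - 2·2 = -4
y[5] = -(-4) - 4 - 2·(-4) = 8

8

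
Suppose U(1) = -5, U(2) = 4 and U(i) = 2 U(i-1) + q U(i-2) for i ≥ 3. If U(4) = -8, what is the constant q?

U(3) = 8 - 5q
U(4) = 16 - 6q
So 16 - 6q = -8, giving q = 4.

4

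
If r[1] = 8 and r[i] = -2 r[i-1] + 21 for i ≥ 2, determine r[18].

The fixed point is 21/(1 + 2) = 7, so r[i] - 7 = -2(r[i-1] - 7).
Hence r[i] = 1·(-2)^{i-1} + 7.
r[18] = 1·(-2)^{17} + 7 = 1·-131072 + 7 = -131065.

-131065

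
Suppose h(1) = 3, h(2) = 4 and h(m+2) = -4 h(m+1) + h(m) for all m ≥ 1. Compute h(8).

18016

h(3) = -4·4 + 3 = -13
h(4) = -4·(-13) + 4 = 56
h(5) = -4·56 + (-13) = -237
h(6) = -4·(-237) + 56 = 1004
h(7) = -4·1004 + (-237) = -4253
h(8) = -4·(-4253) + 1004 = 18016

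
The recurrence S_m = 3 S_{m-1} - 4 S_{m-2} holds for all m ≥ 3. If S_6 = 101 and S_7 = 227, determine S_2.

Rearranging, S_{m-2} = (S_m - 3 S_{m-1}) / -4.
S_5 = (227 - 3*101) / -4 = -76/-4 = 19
S_4 = (101 - 3*19) / -4 = 44/-4 = -11
S_3 = (19 - 3*(-11)) / -4 = 52/-4 = -13
S_2 = (-11 - 3*(-13)) / -4 = 28/-4 = -7

-7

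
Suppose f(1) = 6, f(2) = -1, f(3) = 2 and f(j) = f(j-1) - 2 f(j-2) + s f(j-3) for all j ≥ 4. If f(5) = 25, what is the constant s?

f(4) = 4 + 6s
f(5) = 5s
So 5s = 25, giving s = 5.

5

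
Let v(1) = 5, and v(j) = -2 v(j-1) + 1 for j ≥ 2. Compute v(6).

v(2) = -2·5 + 1 = -9
v(3) = -2·(-9) + 1 = 19
v(4) = -2·19 + 1 = -37
v(5) = -2·(-37) + 1 = 75
v(6) = -2·75 + 1 = -149

-149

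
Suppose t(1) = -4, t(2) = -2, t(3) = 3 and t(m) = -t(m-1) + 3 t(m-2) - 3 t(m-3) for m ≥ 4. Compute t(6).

-12

t(4) = -3 + 3*(-2) - 3*(-4) = 3
t(5) = -3 + 3*3 - 3*(-2) = 12
t(6) = -12 + 3*3 - 3*3 = -12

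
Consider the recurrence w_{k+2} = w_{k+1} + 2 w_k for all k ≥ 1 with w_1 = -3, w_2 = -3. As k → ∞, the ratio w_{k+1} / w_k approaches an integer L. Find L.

The characteristic equation is r^2 - r - 2 = 0, which factors as (r - 2)(r + 1) = 0.
So the roots are 2 and -1. Since |2| > |-1| and the coefficient of 2^k is non-zero, the ratio tends to 2.

2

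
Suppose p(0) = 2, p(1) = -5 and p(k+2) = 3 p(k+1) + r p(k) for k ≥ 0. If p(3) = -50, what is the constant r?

p(2) = -15 + 2r
p(3) = -45 + r
So -45 + r = -50, giving r = -5.

-5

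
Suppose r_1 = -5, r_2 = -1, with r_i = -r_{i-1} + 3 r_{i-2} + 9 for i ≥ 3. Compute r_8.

287

r_3 = -(-1) + 3(-5) + 9 = -5
r_4 = -(-5) + 3(-1) + 9 = 11
r_5 = -11 + 3(-5) + 9 = -17
r_6 = -(-17) + 3(11) + 9 = 59
r_7 = -59 + 3(-17) + 9 = -101
r_8 = -(-101) + 3(59) + 9 = 287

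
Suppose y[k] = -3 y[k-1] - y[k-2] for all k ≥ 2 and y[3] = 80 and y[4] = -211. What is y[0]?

Rearranging, y[k-2] = -(y[k] + 3 y[k-1]).
y[2] = -(-211 + 3(80)) = -29
y[1] = -(80 + 3(-29)) = 7
y[0] = -(-29 + 3(7)) = 8

8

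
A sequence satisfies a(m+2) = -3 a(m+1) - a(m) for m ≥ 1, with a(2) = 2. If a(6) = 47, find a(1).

Let a(1) = x.
a(3) = -6 - x
a(4) = 16 + 3x
a(5) = -42 - 8x
a(6) = 110 + 21x
So 110 + 21x = 47, giving x = -3.

-3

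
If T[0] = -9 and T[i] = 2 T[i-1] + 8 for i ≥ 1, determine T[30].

The fixed point is 8/(1 - 2) = -8, so T[i] + 8 = 2(T[i-1] + 8).
Hence T[i] = -1·2^i - 8.
T[30] = -1·2^{30} - 8 = -1·1073741824 - 8 = -1073741832.

-1073741832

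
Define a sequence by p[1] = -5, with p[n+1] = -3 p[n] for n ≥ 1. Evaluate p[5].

-405

p[2] = -3*(-5) = 15
p[3] = -3*15 = -45
p[4] = -3*(-45) = 135
p[5] = -3*135 = -405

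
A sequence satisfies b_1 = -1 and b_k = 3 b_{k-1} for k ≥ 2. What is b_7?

b_2 = 3(-1) = -3
b_3 = 3(-3) = -9
b_4 = 3(-9) = -27
b_5 = 3(-27) = -81
b_6 = 3(-81) = -243
b_7 = 3(-243) = -729

-729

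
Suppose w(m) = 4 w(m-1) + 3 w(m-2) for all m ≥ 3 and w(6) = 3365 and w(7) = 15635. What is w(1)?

5

Rearranging, w(m-2) = (w(m) - 4 w(m-1)) / 3.
w(5) = (15635 - 4*3365) / 3 = 2175/3 = 725
w(4) = (3365 - 4*725) / 3 = 465/3 = 155
w(3) = (725 - 4*155) / 3 = 105/3 = 35
w(2) = (155 - 4*35) / 3 = 15/3 = 5
w(1) = (35 - 4*5) / 3 = 15/3 = 5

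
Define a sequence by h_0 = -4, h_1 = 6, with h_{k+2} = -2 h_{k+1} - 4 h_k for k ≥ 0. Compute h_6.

h_2 = -2*6 - 4*(-4) = 4
h_3 = -2*4 - 4*6 = -32
h_4 = -2*(-32) - 4*4 = 48
h_5 = -2*48 - 4*(-32) = 32
h_6 = -2*32 - 4*48 = -256

-256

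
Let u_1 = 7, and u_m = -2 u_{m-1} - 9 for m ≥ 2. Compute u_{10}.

-5123

u_2 = -2(7) - 9 = -23
u_3 = -2(-23) - 9 = 37
u_4 = -2(37) - 9 = -83
u_5 = -2(-83) - 9 = 157
u_6 = -2(157) - 9 = -323
u_7 = -2(-323) - 9 = 637
u_8 = -2(637) - 9 = -1283
u_9 = -2(-1283) - 9 = 2557
u_{10} = -2(2557) - 9 = -5123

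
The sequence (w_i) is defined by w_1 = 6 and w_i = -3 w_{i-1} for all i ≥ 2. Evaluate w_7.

w_2 = -3*6 = -18
w_3 = -3*(-18) = 54
w_4 = -3*54 = -162
w_5 = -3*(-162) = 486
w_6 = -3*486 = -1458
w_7 = -3*(-1458) = 4374

4374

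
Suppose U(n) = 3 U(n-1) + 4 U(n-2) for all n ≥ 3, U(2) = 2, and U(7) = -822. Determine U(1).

-3

Let U(1) = y.
U(3) = 6 + 4y
U(4) = 26 + 12y
U(5) = 102 + 52y
U(6) = 410 + 204y
U(7) = 1638 + 820y
So 1638 + 820y = -822, giving y = -3.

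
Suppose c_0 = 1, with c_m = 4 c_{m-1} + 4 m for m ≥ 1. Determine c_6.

11368

c_1 = 4*1 + 4 = 8
c_2 = 4*8 + 8 = 40
c_3 = 4*40 + 12 = 172
c_4 = 4*172 + 16 = 704
c_5 = 4*704 + 20 = 2836
c_6 = 4*2836 + 24 = 11368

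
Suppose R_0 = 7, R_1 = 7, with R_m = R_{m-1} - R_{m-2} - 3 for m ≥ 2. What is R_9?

-13

R_2 = 7 - 7 - 3 = -3
R_3 = (-3) - 7 - 3 = -13
R_4 = (-13) - (-3) - 3 = -13
R_5 = (-13) - (-13) - 3 = -3
R_6 = (-3) - (-13) - 3 = 7
R_7 = 7 - (-3) - 3 = 7
R_8 = 7 - 7 - 3 = -3
R_9 = (-3) - 7 - 3 = -13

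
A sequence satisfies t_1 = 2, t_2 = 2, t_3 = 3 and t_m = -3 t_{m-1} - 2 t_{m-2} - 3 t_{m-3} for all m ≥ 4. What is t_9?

t_4 = -3·3 - 2·2 - 3·2 = -19
t_5 = -3·(-19) - 2·3 - 3·2 = 45
t_6 = -3·45 - 2·(-19) - 3·3 = -106
t_7 = -3·(-106) - 2·45 - 3·(-19) = 285
t_8 = -3·285 - 2·(-106) - 3·45 = -778
t_9 = -3·(-778) - 2·285 - 3·(-106) = 2082

2082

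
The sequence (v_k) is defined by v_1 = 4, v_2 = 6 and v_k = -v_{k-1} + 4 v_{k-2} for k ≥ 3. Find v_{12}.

-1330

v_3 = -6 + 4(4) = 10
v_4 = -10 + 4(6) = 14
v_5 = -14 + 4(10) = 26
v_6 = -26 + 4(14) = 30
v_7 = -30 + 4(26) = 74
v_8 = -74 + 4(30) = 46
v_9 = -46 + 4(74) = 250
v_{10} = -250 + 4(46) = -66
v_{11} = -(-66) + 4(250) = 1066
v_{12} = -1066 + 4(-66) = -1330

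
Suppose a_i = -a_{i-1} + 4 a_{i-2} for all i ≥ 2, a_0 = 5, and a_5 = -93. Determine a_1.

3

Let a_1 = x.
a_2 = 20 - x
a_3 = -20 + 5x
a_4 = 100 - 9x
a_5 = -180 + 29x
So -180 + 29x = -93, giving x = 3.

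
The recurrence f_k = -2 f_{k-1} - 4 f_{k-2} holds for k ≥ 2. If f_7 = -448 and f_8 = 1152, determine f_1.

-7

Rearranging, f_{k-2} = (f_k + 2 f_{k-1}) / -4.
f_6 = (1152 + 2(-448)) / -4 = 256/-4 = -64
f_5 = (-448 + 2(-64)) / -4 = -576/-4 = 144
f_4 = (-64 + 2(144)) / -4 = 224/-4 = -56
f_3 = (144 + 2(-56)) / -4 = 32/-4 = -8
f_2 = (-56 + 2(-8)) / -4 = -72/-4 = 18
f_1 = (-8 + 2(18)) / -4 = 28/-4 = -7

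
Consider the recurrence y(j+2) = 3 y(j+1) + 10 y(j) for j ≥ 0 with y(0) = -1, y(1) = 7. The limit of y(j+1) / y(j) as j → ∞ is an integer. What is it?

The characteristic equation is r^2 - 3r - 10 = 0, which factors as (r - 5)(r + 2) = 0.
So the roots are 5 and -2. Since |5| > |-2| and the coefficient of 5^j is non-zero, the ratio tends to 5.

5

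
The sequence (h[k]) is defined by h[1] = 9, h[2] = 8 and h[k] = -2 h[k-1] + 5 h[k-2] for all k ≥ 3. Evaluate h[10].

-70992

h[3] = -2·8 + 5·9 = 29
h[4] = -2·29 + 5·8 = -18
h[5] = -2·(-18) + 5·29 = 181
h[6] = -2·181 + 5·(-18) = -452
h[7] = -2·(-452) + 5·181 = 1809
h[8] = -2·1809 + 5·(-452) = -5878
h[9] = -2·(-5878) + 5·1809 = 20801
h[10] = -2·20801 + 5·(-5878) = -70992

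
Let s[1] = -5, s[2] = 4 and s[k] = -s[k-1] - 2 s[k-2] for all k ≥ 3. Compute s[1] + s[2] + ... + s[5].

s[3] = -4 - 2·(-5) = 6
s[4] = -6 - 2·4 = -14
s[5] = -(-14) - 2·6 = 2
Sum = (-5) + 4 + 6 + (-14) + 2 = -7

-7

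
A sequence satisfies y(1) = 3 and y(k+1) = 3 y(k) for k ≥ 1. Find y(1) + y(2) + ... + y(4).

120

y(2) = 3*3 = 9
y(3) = 3*9 = 27
y(4) = 3*27 = 81
Sum = 3 + 9 + 27 + 81 = 120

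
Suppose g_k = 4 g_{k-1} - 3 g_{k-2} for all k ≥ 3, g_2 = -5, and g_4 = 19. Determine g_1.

Let g_1 = y.
g_3 = -20 - 3y
g_4 = -65 - 12y
So -65 - 12y = 19, giving y = -7.

-7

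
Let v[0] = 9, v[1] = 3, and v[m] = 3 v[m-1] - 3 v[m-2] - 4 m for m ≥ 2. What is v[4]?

-235

v[2] = 3·3 - 3·9 - 8 = -26
v[3] = 3·(-26) - 3·3 - 12 = -99
v[4] = 3·(-99) - 3·(-26) - 16 = -235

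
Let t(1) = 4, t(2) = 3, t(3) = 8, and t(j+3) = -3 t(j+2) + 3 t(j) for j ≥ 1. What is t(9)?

1935

t(4) = -3·8 + 3·4 = -12
t(5) = -3·(-12) + 3·3 = 45
t(6) = -3·45 + 3·8 = -111
t(7) = -3·(-111) + 3·(-12) = 297
t(8) = -3·297 + 3·45 = -756
t(9) = -3·(-756) + 3·(-111) = 1935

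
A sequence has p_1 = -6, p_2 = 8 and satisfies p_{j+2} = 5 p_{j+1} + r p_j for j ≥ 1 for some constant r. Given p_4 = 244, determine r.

-2

p_3 = 40 - 6r
p_4 = 200 - 22r
So 200 - 22r = 244, giving r = -2.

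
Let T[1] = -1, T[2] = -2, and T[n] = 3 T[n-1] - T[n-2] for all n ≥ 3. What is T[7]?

-233

T[3] = 3·(-2) - (-1) = -5
T[4] = 3·(-5) - (-2) = -13
T[5] = 3·(-13) - (-5) = -34
T[6] = 3·(-34) - (-13) = -89
T[7] = 3·(-89) - (-34) = -233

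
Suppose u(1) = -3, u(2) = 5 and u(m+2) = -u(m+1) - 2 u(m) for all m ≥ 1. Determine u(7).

-31

u(3) = -5 - 2(-3) = 1
u(4) = -1 - 2(5) = -11
u(5) = -(-11) - 2(1) = 9
u(6) = -9 - 2(-11) = 13
u(7) = -13 - 2(9) = -31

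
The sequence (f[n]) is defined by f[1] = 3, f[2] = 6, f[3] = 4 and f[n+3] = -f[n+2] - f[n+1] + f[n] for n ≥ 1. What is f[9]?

f[4] = -4 - 6 + 3 = -7
f[5] = -(-7) - 4 + 6 = 9
f[6] = -9 - (-7) + 4 = 2
f[7] = -2 - 9 + (-7) = -18
f[8] = -(-18) - 2 + 9 = 25
f[9] = -25 - (-18) + 2 = -5

-5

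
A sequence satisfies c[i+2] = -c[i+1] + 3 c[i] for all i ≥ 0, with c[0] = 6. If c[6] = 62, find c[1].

Let c[1] = v.
c[2] = 18 - v
c[3] = -18 + 4v
c[4] = 72 - 7v
c[5] = -126 + 19v
c[6] = 342 - 40v
So 342 - 40v = 62, giving v = 7.

7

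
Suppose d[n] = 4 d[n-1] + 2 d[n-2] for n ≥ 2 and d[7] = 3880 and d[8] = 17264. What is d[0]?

Rearranging, d[n-2] = (d[n] - 4 d[n-1]) / 2.
d[6] = (17264 - 4(3880)) / 2 = 1744/2 = 872
d[5] = (3880 - 4(872)) / 2 = 392/2 = 196
d[4] = (872 - 4(196)) / 2 = 88/2 = 44
d[3] = (196 - 4(44)) / 2 = 20/2 = 10
d[2] = (44 - 4(10)) / 2 = 4/2 = 2
d[1] = (10 - 4(2)) / 2 = 2/2 = 1
d[0] = (2 - 4(1)) / 2 = -2/2 = -1

-1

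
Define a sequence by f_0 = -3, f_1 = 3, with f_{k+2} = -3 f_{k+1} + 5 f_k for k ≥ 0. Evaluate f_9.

f_2 = -3(3) + 5(-3) = -24
f_3 = -3(-24) + 5(3) = 87
f_4 = -3(87) + 5(-24) = -381
f_5 = -3(-381) + 5(87) = 1578
f_6 = -3(1578) + 5(-381) = -6639
f_7 = -3(-6639) + 5(1578) = 27807
f_8 = -3(27807) + 5(-6639) = -116616
f_9 = -3(-116616) + 5(27807) = 488883

488883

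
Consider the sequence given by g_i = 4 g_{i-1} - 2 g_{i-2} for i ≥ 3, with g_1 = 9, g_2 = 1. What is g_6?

g_3 = 4(1) - 2(9) = -14
g_4 = 4(-14) - 2(1) = -58
g_5 = 4(-58) - 2(-14) = -204
g_6 = 4(-204) - 2(-58) = -700

-700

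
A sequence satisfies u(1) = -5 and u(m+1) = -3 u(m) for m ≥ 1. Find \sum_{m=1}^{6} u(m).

u(2) = -3·(-5) = 15
u(3) = -3·15 = -45
u(4) = -3·(-45) = 135
u(5) = -3·135 = -405
u(6) = -3·(-405) = 1215
Sum = (-5) + 15 + (-45) + 135 + (-405) + 1215 = 910

910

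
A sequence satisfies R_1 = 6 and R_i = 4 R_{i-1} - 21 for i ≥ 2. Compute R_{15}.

The fixed point is -21/(1 - 4) = 7, so R_i - 7 = 4(R_{i-1} - 7).
Hence R_i = -1·4^{i-1} + 7.
R_{15} = -1·4^{14} + 7 = -1·268435456 + 7 = -268435449.

-268435449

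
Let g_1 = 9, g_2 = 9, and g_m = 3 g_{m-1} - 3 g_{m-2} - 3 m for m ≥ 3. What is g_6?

g_3 = 3·9 - 3·9 - 9 = -9
g_4 = 3·(-9) - 3·9 - 12 = -66
g_5 = 3·(-66) - 3·(-9) - 15 = -186
g_6 = 3·(-186) - 3·(-66) - 18 = -378

-378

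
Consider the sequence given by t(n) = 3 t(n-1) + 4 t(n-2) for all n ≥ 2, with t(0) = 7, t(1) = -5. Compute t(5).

t(2) = 3*(-5) + 4*7 = 13
t(3) = 3*13 + 4*(-5) = 19
t(4) = 3*19 + 4*13 = 109
t(5) = 3*109 + 4*19 = 403

403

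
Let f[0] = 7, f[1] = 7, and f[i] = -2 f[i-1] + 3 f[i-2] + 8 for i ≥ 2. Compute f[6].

383

f[2] = -2·7 + 3·7 + 8 = 15
f[3] = -2·15 + 3·7 + 8 = -1
f[4] = -2·(-1) + 3·15 + 8 = 55
f[5] = -2·55 + 3·(-1) + 8 = -105
f[6] = -2·(-105) + 3·55 + 8 = 383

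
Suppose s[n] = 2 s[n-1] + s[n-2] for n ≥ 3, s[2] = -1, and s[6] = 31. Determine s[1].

5

Let s[1] = x.
s[3] = -2 + x
s[4] = -5 + 2x
s[5] = -12 + 5x
s[6] = -29 + 12x
So -29 + 12x = 31, giving x = 5.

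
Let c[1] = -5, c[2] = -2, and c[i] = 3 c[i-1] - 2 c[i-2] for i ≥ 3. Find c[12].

c[3] = 3(-2) - 2(-5) = 4
c[4] = 3(4) - 2(-2) = 16
c[5] = 3(16) - 2(4) = 40
c[6] = 3(40) - 2(16) = 88
c[7] = 3(88) - 2(40) = 184
c[8] = 3(184) - 2(88) = 376
c[9] = 3(376) - 2(184) = 760
c[10] = 3(760) - 2(376) = 1528
c[11] = 3(1528) - 2(760) = 3064
c[12] = 3(3064) - 2(1528) = 6136

6136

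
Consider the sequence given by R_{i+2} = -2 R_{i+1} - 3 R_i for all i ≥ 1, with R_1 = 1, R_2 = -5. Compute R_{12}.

1249

R_3 = -2·(-5) - 3·1 = 7
R_4 = -2·7 - 3·(-5) = 1
R_5 = -2·1 - 3·7 = -23
R_6 = -2·(-23) - 3·1 = 43
R_7 = -2·43 - 3·(-23) = -17
R_8 = -2·(-17) - 3·43 = -95
R_9 = -2·(-95) - 3·(-17) = 241
R_{10} = -2·241 - 3·(-95) = -197
R_{11} = -2·(-197) - 3·241 = -329
R_{12} = -2·(-329) - 3·(-197) = 1249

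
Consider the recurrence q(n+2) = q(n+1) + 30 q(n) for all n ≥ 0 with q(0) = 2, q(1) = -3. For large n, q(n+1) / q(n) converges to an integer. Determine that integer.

6

The characteristic equation is r^2 - r - 30 = 0, which factors as (r - 6)(r + 5) = 0.
So the roots are 6 and -5. Since |6| > |-5| and the coefficient of 6^n is non-zero, the ratio tends to 6.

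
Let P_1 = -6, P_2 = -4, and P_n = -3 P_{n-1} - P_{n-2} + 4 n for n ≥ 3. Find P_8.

-3500

P_3 = -3·(-4) - (-6) + 12 = 30
P_4 = -3·30 - (-4) + 16 = -70
P_5 = -3·(-70) - 30 + 20 = 200
P_6 = -3·200 - (-70) + 24 = -506
P_7 = -3·(-506) - 200 + 28 = 1346
P_8 = -3·1346 - (-506) + 32 = -3500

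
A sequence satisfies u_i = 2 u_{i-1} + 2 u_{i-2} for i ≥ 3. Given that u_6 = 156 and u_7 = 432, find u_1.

Rearranging, u_{i-2} = (u_i - 2 u_{i-1}) / 2.
u_5 = (432 - 2*156) / 2 = 120/2 = 60
u_4 = (156 - 2*60) / 2 = 36/2 = 18
u_3 = (60 - 2*18) / 2 = 24/2 = 12
u_2 = (18 - 2*12) / 2 = -6/2 = -3
u_1 = (12 - 2*(-3)) / 2 = 18/2 = 9

9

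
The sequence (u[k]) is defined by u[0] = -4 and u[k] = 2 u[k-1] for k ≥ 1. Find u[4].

u[1] = 2(-4) = -8
u[2] = 2(-8) = -16
u[3] = 2(-16) = -32
u[4] = 2(-32) = -64

-64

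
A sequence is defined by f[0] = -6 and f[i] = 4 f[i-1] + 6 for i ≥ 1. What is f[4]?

f[1] = 4·(-6) + 6 = -18
f[2] = 4·(-18) + 6 = -66
f[3] = 4·(-66) + 6 = -258
f[4] = 4·(-258) + 6 = -1026

-1026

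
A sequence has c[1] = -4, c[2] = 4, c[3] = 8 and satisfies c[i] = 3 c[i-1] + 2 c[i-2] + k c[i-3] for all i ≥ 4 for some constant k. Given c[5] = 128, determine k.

-2

c[4] = 32 - 4k
c[5] = 112 - 8k
So 112 - 8k = 128, giving k = -2.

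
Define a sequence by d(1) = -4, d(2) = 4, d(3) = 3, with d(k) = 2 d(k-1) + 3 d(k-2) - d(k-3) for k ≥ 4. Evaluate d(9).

3836

d(4) = 2(3) + 3(4) - (-4) = 22
d(5) = 2(22) + 3(3) - 4 = 49
d(6) = 2(49) + 3(22) - 3 = 161
d(7) = 2(161) + 3(49) - 22 = 447
d(8) = 2(447) + 3(161) - 49 = 1328
d(9) = 2(1328) + 3(447) - 161 = 3836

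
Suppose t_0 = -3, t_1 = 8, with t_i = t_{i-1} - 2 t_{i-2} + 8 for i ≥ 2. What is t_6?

10

t_2 = 8 - 2(-3) + 8 = 22
t_3 = 22 - 2(8) + 8 = 14
t_4 = 14 - 2(22) + 8 = -22
t_5 = (-22) - 2(14) + 8 = -42
t_6 = (-42) - 2(-22) + 8 = 10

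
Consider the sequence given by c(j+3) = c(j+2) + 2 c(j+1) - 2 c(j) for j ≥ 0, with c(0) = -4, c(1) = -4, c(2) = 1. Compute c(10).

c(3) = 1 + 2*(-4) - 2*(-4) = 1
c(4) = 1 + 2*1 - 2*(-4) = 11
c(5) = 11 + 2*1 - 2*1 = 11
c(6) = 11 + 2*11 - 2*1 = 31
c(7) = 31 + 2*11 - 2*11 = 31
c(8) = 31 + 2*31 - 2*11 = 71
c(9) = 71 + 2*31 - 2*31 = 71
c(10) = 71 + 2*71 - 2*31 = 151

151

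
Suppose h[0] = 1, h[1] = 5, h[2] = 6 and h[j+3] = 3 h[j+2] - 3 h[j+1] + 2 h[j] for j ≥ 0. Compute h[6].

h[3] = 3·6 - 3·5 + 2·1 = 5
h[4] = 3·5 - 3·6 + 2·5 = 7
h[5] = 3·7 - 3·5 + 2·6 = 18
h[6] = 3·18 - 3·7 + 2·5 = 43

43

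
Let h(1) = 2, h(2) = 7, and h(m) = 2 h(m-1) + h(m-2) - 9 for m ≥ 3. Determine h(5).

22

h(3) = 2(7) + 2 - 9 = 7
h(4) = 2(7) + 7 - 9 = 12
h(5) = 2(12) + 7 - 9 = 22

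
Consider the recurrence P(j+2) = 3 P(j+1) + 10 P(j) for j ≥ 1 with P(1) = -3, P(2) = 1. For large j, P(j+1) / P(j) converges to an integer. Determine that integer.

5

The characteristic equation is r^2 - 3r - 10 = 0, which factors as (r - 5)(r + 2) = 0.
So the roots are 5 and -2. Since |5| > |-2| and the coefficient of 5^j is non-zero, the ratio tends to 5.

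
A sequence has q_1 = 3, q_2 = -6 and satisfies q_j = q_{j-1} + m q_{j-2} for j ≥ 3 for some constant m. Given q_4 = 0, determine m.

q_3 = -6 + 3m
q_4 = -6 - 3m
So -6 - 3m = 0, giving m = -2.

-2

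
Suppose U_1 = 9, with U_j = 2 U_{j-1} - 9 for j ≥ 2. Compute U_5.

9

U_2 = 2(9) - 9 = 9
U_3 = 2(9) - 9 = 9
U_4 = 2(9) - 9 = 9
U_5 = 2(9) - 9 = 9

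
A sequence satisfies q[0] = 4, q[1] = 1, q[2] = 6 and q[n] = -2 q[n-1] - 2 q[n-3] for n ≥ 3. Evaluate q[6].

q[3] = -2*6 - 2*4 = -20
q[4] = -2*(-20) - 2*1 = 38
q[5] = -2*38 - 2*6 = -88
q[6] = -2*(-88) - 2*(-20) = 216

216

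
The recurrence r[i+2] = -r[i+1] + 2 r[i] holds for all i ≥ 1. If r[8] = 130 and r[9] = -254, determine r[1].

Rearranging, r[i-2] = (r[i] + r[i-1]) / 2.
r[7] = (-254 + 130) / 2 = -124/2 = -62
r[6] = (130 + (-62)) / 2 = 68/2 = 34
r[5] = (-62 + 34) / 2 = -28/2 = -14
r[4] = (34 + (-14)) / 2 = 20/2 = 10
r[3] = (-14 + 10) / 2 = -4/2 = -2
r[2] = (10 + (-2)) / 2 = 8/2 = 4
r[1] = (-2 + 4) / 2 = 2/2 = 1

1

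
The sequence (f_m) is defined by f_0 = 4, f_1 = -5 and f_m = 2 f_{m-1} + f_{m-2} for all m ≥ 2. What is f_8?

-1364

f_2 = 2·(-5) + 4 = -6
f_3 = 2·(-6) + (-5) = -17
f_4 = 2·(-17) + (-6) = -40
f_5 = 2·(-40) + (-17) = -97
f_6 = 2·(-97) + (-40) = -234
f_7 = 2·(-234) + (-97) = -565
f_8 = 2·(-565) + (-234) = -1364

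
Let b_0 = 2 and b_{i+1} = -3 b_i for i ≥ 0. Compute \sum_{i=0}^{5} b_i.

-364

b_1 = -3(2) = -6
b_2 = -3(-6) = 18
b_3 = -3(18) = -54
b_4 = -3(-54) = 162
b_5 = -3(162) = -486
Sum = 2 + (-6) + 18 + (-54) + 162 + (-486) = -364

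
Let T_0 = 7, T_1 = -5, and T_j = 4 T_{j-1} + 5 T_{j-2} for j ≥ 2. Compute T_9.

651035

T_2 = 4*(-5) + 5*7 = 15
T_3 = 4*15 + 5*(-5) = 35
T_4 = 4*35 + 5*15 = 215
T_5 = 4*215 + 5*35 = 1035
T_6 = 4*1035 + 5*215 = 5215
T_7 = 4*5215 + 5*1035 = 26035
T_8 = 4*26035 + 5*5215 = 130215
T_9 = 4*130215 + 5*26035 = 651035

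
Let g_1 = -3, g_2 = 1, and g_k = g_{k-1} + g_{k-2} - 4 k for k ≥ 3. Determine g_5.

-63

g_3 = 1 + (-3) - 12 = -14
g_4 = (-14) + 1 - 16 = -29
g_5 = (-29) + (-14) - 20 = -63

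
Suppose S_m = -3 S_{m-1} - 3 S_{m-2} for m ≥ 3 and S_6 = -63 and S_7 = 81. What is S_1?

-3

Rearranging, S_{m-2} = (S_m + 3 S_{m-1}) / -3.
S_5 = (81 + 3·(-63)) / -3 = -108/-3 = 36
S_4 = (-63 + 3·36) / -3 = 45/-3 = -15
S_3 = (36 + 3·(-15)) / -3 = -9/-3 = 3
S_2 = (-15 + 3·3) / -3 = -6/-3 = 2
S_1 = (3 + 3·2) / -3 = 9/-3 = -3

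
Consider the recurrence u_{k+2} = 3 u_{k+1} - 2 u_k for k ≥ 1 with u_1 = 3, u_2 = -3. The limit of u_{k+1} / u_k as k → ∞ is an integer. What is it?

The characteristic equation is r^2 - 3r + 2 = 0, which factors as (r - 2)(r - 1) = 0.
So the roots are 2 and 1. Since |2| > |1| and the coefficient of 2^k is non-zero, the ratio tends to 2.

2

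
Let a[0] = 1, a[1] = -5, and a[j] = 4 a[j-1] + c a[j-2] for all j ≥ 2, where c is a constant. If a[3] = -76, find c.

-4

a[2] = -20 + c
a[3] = -80 - c
So -80 - c = -76, giving c = -4.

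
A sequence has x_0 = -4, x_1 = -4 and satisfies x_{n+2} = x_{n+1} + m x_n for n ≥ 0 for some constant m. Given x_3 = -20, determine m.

x_2 = -4 - 4m
x_3 = -4 - 8m
So -4 - 8m = -20, giving m = 2.

2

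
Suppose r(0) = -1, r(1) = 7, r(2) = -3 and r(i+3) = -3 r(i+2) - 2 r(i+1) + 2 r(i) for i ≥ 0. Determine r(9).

-363

r(3) = -3·(-3) - 2·7 + 2·(-1) = -7
r(4) = -3·(-7) - 2·(-3) + 2·7 = 41
r(5) = -3·41 - 2·(-7) + 2·(-3) = -115
r(6) = -3·(-115) - 2·41 + 2·(-7) = 249
r(7) = -3·249 - 2·(-115) + 2·41 = -435
r(8) = -3·(-435) - 2·249 + 2·(-115) = 577
r(9) = -3·577 - 2·(-435) + 2·249 = -363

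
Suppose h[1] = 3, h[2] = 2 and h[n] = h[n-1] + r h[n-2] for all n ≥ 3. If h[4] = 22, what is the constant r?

h[3] = 2 + 3r
h[4] = 2 + 5r
So 2 + 5r = 22, giving r = 4.

4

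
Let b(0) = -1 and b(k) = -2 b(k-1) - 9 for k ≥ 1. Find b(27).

-268435459

The fixed point is -9/(1 + 2) = -3, so b(k) + 3 = -2(b(k-1) + 3).
Hence b(k) = 2·(-2)^k - 3.
b(27) = 2·(-2)^{27} - 3 = 2·-134217728 - 3 = -268435459.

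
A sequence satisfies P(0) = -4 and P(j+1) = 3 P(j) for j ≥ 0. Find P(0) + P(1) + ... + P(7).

-13120

P(1) = 3*(-4) = -12
P(2) = 3*(-12) = -36
P(3) = 3*(-36) = -108
P(4) = 3*(-108) = -324
P(5) = 3*(-324) = -972
P(6) = 3*(-972) = -2916
P(7) = 3*(-2916) = -8748
Sum = (-4) + (-12) + (-36) + (-108) + (-324) + (-972) + (-2916) + (-8748) = -13120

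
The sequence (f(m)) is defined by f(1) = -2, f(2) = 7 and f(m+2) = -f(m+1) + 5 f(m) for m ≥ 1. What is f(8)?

f(3) = -7 + 5*(-2) = -17
f(4) = -(-17) + 5*7 = 52
f(5) = -52 + 5*(-17) = -137
f(6) = -(-137) + 5*52 = 397
f(7) = -397 + 5*(-137) = -1082
f(8) = -(-1082) + 5*397 = 3067

3067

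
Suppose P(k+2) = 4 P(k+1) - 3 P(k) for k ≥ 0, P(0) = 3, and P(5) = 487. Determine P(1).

Let P(1) = y.
P(2) = -9 + 4y
P(3) = -36 + 13y
P(4) = -117 + 40y
P(5) = -360 + 121y
So -360 + 121y = 487, giving y = 7.

7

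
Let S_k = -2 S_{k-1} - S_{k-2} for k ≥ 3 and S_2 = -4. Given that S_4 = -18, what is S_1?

-3

Let S_1 = x.
S_3 = 8 - x
S_4 = -12 + 2x
So -12 + 2x = -18, giving x = -3.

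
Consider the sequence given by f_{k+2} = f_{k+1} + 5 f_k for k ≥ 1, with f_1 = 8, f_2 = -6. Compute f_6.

194

f_3 = (-6) + 5(8) = 34
f_4 = 34 + 5(-6) = 4
f_5 = 4 + 5(34) = 174
f_6 = 174 + 5(4) = 194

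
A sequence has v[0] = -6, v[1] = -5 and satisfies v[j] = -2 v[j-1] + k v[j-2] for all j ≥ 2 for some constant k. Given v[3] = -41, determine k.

-3

v[2] = 10 - 6k
v[3] = -20 + 7k
So -20 + 7k = -41, giving k = -3.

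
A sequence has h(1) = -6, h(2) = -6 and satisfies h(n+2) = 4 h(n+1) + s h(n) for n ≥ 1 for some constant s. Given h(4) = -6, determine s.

h(3) = -24 - 6s
h(4) = -96 - 30s
So -96 - 30s = -6, giving s = -3.

-3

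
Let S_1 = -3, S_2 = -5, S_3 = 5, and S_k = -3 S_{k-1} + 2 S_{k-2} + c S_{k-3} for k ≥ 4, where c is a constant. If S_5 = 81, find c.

S_4 = -25 - 3c
S_5 = 85 + 4c
So 85 + 4c = 81, giving c = -1.

-1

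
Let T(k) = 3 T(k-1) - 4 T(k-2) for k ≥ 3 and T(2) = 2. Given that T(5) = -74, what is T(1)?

4

Let T(1) = x.
T(3) = 6 - 4x
T(4) = 10 - 12x
T(5) = 6 - 20x
So 6 - 20x = -74, giving x = 4.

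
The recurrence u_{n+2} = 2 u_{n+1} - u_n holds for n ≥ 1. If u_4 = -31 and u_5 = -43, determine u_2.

Rearranging, u_{n-2} = -(u_n - 2 u_{n-1}).
u_3 = -(-43 - 2·(-31)) = -19
u_2 = -(-31 - 2·(-19)) = -7

-7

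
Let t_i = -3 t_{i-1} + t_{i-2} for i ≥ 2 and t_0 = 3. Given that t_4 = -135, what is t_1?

5

Let t_1 = x.
t_2 = 3 - 3x
t_3 = -9 + 10x
t_4 = 30 - 33x
So 30 - 33x = -135, giving x = 5.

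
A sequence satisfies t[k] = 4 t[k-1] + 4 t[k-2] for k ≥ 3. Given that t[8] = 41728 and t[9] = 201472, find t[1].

-5

Rearranging, t[k-2] = (t[k] - 4 t[k-1]) / 4.
t[7] = (201472 - 4*41728) / 4 = 34560/4 = 8640
t[6] = (41728 - 4*8640) / 4 = 7168/4 = 1792
t[5] = (8640 - 4*1792) / 4 = 1472/4 = 368
t[4] = (1792 - 4*368) / 4 = 320/4 = 80
t[3] = (368 - 4*80) / 4 = 48/4 = 12
t[2] = (80 - 4*12) / 4 = 32/4 = 8
t[1] = (12 - 4*8) / 4 = -20/4 = -5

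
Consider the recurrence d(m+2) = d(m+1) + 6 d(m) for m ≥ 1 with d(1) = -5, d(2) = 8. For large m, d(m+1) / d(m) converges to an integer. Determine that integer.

3

The characteristic equation is r^2 - r - 6 = 0, which factors as (r - 3)(r + 2) = 0.
So the roots are 3 and -2. Since |3| > |-2| and the coefficient of 3^m is non-zero, the ratio tends to 3.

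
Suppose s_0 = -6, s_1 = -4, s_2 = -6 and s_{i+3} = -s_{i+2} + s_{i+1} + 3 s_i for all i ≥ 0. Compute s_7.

s_3 = -(-6) + (-4) + 3*(-6) = -16
s_4 = -(-16) + (-6) + 3*(-4) = -2
s_5 = -(-2) + (-16) + 3*(-6) = -32
s_6 = -(-32) + (-2) + 3*(-16) = -18
s_7 = -(-18) + (-32) + 3*(-2) = -20

-20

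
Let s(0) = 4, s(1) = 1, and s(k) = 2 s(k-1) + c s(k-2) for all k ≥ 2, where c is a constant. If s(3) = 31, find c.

3

s(2) = 2 + 4c
s(3) = 4 + 9c
So 4 + 9c = 31, giving c = 3.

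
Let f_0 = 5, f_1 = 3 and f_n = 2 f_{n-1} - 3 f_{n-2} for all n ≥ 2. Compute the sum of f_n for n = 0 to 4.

-55

f_2 = 2(3) - 3(5) = -9
f_3 = 2(-9) - 3(3) = -27
f_4 = 2(-27) - 3(-9) = -27
Sum = 5 + 3 + (-9) + (-27) + (-27) = -55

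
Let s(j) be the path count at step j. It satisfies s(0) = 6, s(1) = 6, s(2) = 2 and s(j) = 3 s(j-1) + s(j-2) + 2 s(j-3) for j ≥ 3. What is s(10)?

141782

s(3) = 3·2 + 6 + 2·6 = 24
s(4) = 3·24 + 2 + 2·6 = 86
s(5) = 3·86 + 24 + 2·2 = 286
s(6) = 3·286 + 86 + 2·24 = 992
s(7) = 3·992 + 286 + 2·86 = 3434
s(8) = 3·3434 + 992 + 2·286 = 11866
s(9) = 3·11866 + 3434 + 2·992 = 41016
s(10) = 3·41016 + 11866 + 2·3434 = 141782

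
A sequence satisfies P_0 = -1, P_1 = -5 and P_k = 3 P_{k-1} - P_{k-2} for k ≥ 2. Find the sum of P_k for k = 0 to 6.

P_2 = 3(-5) - (-1) = -14
P_3 = 3(-14) - (-5) = -37
P_4 = 3(-37) - (-14) = -97
P_5 = 3(-97) - (-37) = -254
P_6 = 3(-254) - (-97) = -665
Sum = (-1) + (-5) + (-14) + (-37) + (-97) + (-254) + (-665) = -1073

-1073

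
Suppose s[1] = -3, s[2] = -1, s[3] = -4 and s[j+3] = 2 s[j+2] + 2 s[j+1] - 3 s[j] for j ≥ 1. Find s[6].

-4

s[4] = 2·(-4) + 2·(-1) - 3·(-3) = -1
s[5] = 2·(-1) + 2·(-4) - 3·(-1) = -7
s[6] = 2·(-7) + 2·(-1) - 3·(-4) = -4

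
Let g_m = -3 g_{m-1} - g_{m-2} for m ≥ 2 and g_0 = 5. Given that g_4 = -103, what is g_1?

3

Let g_1 = y.
g_2 = -5 - 3y
g_3 = 15 + 8y
g_4 = -40 - 21y
So -40 - 21y = -103, giving y = 3.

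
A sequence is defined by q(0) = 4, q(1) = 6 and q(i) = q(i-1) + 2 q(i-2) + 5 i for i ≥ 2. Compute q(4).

119

q(2) = 6 + 2*4 + 10 = 24
q(3) = 24 + 2*6 + 15 = 51
q(4) = 51 + 2*24 + 20 = 119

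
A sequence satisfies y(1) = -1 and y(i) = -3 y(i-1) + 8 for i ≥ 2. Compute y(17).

The fixed point is 8/(1 + 3) = 2, so y(i) - 2 = -3(y(i-1) - 2).
Hence y(i) = -3·(-3)^{i-1} + 2.
y(17) = -3·(-3)^{16} + 2 = -3·43046721 + 2 = -129140161.

-129140161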